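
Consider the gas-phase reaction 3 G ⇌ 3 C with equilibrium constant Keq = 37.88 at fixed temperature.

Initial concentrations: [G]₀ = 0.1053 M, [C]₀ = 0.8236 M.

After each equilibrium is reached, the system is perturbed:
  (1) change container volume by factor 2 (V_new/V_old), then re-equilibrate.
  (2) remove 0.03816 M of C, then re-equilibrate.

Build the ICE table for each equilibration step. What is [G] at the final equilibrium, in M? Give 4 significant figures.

Q₀ = 478.5 vs Keq = 37.88 ⇒ Q>K, reverse
Step 1:
                   G          C
  Initial     0.1053     0.8236
  Change      0.1078    -0.1078
  Equil       0.2131     0.7158
  solve Keq expr → x = -0.03594; check Q = 37.88
Then change container volume by factor 2 (V_new/V_old).
Step 2:
                   G          C
  Initial     0.1066     0.3579
  Change           0          0
  Equil       0.1066     0.3579
  solve Keq expr → x = 0; check Q = 37.88
Then remove 0.03816 M of C.
Step 3:
                   G          C
  Initial     0.1066     0.3197
  Change   -0.008755   0.008755
  Equil      0.09781     0.3285
  solve Keq expr → x = 0.002918; check Q = 37.88

[G]_eq = 0.09781 M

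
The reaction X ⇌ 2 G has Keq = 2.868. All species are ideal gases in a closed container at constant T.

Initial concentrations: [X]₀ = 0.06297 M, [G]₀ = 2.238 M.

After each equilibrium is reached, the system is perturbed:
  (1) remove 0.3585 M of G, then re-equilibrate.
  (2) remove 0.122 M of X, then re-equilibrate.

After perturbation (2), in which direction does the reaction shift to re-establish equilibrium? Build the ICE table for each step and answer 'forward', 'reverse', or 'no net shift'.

Direction: reverse

Q₀ = 79.54 vs Keq = 2.868 ⇒ Q>K, reverse
Step 1:
                    X           G
  Initial     0.06297       2.238
  Change       0.4896     -0.9792
  Equil        0.5525       1.259
  solve Keq expr → x = -0.4896; check Q = 2.868
Then remove 0.3585 M of G.
Step 2:
                    X           G
  Initial      0.5525      0.9003
  Change      -0.1119      0.2238
  Equil        0.4406       1.124
  solve Keq expr → x = 0.1119; check Q = 2.868
Then remove 0.122 M of X.
Step 3:
                    X           G
  Initial      0.3186       1.124
  Change       0.0488    -0.09761
  Equil        0.3674       1.027
  solve Keq expr → x = -0.0488; check Q = 2.868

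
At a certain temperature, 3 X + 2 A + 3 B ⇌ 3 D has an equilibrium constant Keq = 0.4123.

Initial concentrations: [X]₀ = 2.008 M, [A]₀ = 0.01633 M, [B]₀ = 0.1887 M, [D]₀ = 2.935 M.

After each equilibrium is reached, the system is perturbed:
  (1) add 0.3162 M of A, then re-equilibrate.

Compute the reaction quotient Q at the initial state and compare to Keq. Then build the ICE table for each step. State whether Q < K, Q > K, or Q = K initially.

Q₀ = 1.7428e+06 vs Keq = 0.4123 ⇒ Q>K, reverse
Step 1:
                  X         A         B         D
  Initial     2.008   0.01633    0.1887     2.935
  Change     0.9726    0.6484    0.9726   -0.9726
  Equil       2.981    0.6648     1.161     1.962
  solve Keq expr → x = -0.3242; check Q = 0.4123
Then add 0.3162 M of A.
Step 2:
                  X         A         B         D
  Initial     2.981     0.981     1.161     1.962
  Change     -0.117  -0.07801    -0.117     0.117
  Equil       2.864    0.9029     1.044     2.079
  solve Keq expr → x = 0.039; check Q = 0.4123

Q₀ = 1.7428e+06; Q > K (proceeds reverse)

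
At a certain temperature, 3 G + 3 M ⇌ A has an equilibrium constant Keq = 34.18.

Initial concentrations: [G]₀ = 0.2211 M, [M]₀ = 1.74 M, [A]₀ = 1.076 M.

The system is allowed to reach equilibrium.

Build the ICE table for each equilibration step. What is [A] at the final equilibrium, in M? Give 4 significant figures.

Q₀ = 18.9 vs Keq = 34.18 ⇒ Q<K, forward
Step 1:
                   G          M          A
  Initial     0.2211       1.74      1.076
  Change    -0.03521   -0.03521    0.01174
  Equil       0.1859      1.705      1.088
  solve Keq expr → x = 0.01174; check Q = 34.18

[A]_eq = 1.088 M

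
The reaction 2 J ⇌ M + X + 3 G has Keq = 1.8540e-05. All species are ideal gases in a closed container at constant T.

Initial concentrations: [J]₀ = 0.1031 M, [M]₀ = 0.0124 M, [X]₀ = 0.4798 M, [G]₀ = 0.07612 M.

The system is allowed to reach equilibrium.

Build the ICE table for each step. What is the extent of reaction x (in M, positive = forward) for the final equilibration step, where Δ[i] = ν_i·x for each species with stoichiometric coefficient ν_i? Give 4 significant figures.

x = -0.008251 M

Q₀ = 2.4687e-04 vs Keq = 1.8540e-05 ⇒ Q>K, reverse
Step 1:
                   J          M          X          G
  I           0.1031     0.0124     0.4798    0.07612
  C           0.0165  -0.008251  -0.008251   -0.02475
  E           0.1196   0.004149     0.4715    0.05137
  solve Keq expr → x = -0.008251; check Q = 1.8540e-05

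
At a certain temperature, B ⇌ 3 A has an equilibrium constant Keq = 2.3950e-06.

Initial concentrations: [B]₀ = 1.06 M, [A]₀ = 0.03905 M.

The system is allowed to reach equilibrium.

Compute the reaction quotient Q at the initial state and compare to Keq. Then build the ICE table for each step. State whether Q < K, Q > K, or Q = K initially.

Q₀ = 5.6177e-05; Q > K (proceeds reverse)

Q₀ = 5.6177e-05 vs Keq = 2.3950e-06 ⇒ Q>K, reverse
Step 1:
                  B         A
  I            1.06   0.03905
  C        0.008457  -0.02537
  E           1.068   0.01368
  solve Keq expr → x = -0.008457; check Q = 2.3950e-06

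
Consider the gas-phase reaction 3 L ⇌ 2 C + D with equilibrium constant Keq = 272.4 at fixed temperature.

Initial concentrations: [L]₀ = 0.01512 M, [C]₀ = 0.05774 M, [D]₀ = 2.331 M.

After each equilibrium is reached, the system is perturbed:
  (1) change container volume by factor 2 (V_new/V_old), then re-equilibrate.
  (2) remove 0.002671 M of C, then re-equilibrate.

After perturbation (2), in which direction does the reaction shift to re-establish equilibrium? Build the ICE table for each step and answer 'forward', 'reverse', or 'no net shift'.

Direction: forward

Q₀ = 2248 vs Keq = 272.4 ⇒ Q>K, reverse
Step 1:
                    L           C           D
  init        0.01512     0.05774       2.331
  Δ           0.01242   -0.008282   -0.004141
  eq          0.02754     0.04946       2.327
  solve Keq expr → x = -0.004141; check Q = 272.4
Then change container volume by factor 2 (V_new/V_old).
Step 2:
                    L           C           D
  init        0.01377     0.02473       1.163
  Δ                 0           0           0
  eq          0.01377     0.02473       1.163
  solve Keq expr → x = 0; check Q = 272.4
Then remove 0.002671 M of C.
Step 3:
                    L           C           D
  init        0.01377     0.02206       1.163
  Δ       -8.0362e-04  5.3575e-04  2.6787e-04
  eq          0.01297     0.02259       1.164
  solve Keq expr → x = 2.6787e-04; check Q = 272.4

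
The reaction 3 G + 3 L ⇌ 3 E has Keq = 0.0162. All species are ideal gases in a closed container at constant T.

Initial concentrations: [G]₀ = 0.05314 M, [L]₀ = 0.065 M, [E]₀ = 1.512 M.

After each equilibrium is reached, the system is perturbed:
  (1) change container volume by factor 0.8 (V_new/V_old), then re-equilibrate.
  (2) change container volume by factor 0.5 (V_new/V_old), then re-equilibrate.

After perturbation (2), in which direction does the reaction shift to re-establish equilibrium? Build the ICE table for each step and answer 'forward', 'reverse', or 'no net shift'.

Q₀ = 8.3878e+07 vs Keq = 0.0162 ⇒ Q>K, reverse
Step 1:
                    G           L           E
  init        0.05314       0.065       1.512
  Δ             1.145       1.145      -1.145
  eq            1.198        1.21      0.3669
  solve Keq expr → x = -0.3817; check Q = 0.0162
Then change container volume by factor 0.8 (V_new/V_old).
Step 2:
                    G           L           E
  init          1.498       1.513      0.4586
  Δ           -0.0657     -0.0657      0.0657
  eq            1.432       1.447      0.5243
  solve Keq expr → x = 0.0219; check Q = 0.0162
Then change container volume by factor 0.5 (V_new/V_old).
Step 3:
                    G           L           E
  init          2.864       2.894       1.049
  Δ           -0.4474     -0.4474      0.4474
  eq            2.417       2.446       1.496
  solve Keq expr → x = 0.1491; check Q = 0.0162

Direction: forward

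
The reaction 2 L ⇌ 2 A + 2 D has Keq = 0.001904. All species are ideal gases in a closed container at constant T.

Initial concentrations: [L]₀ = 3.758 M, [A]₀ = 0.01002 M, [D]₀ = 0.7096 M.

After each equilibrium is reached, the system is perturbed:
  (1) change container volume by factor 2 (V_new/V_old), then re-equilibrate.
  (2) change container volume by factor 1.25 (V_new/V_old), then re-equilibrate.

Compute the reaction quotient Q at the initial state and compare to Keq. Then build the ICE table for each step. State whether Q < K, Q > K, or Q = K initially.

Q₀ = 3.5797e-06; Q < K (proceeds forward)

Q₀ = 3.5797e-06 vs Keq = 0.001904 ⇒ Q<K, forward
Step 1:
                  L         A         D
  I           3.758   0.01002    0.7096
  C         -0.1684    0.1684    0.1684
  E            3.59    0.1784     0.878
  solve Keq expr → x = 0.08419; check Q = 0.001904
Then change container volume by factor 2 (V_new/V_old).
Step 2:
                  L         A         D
  I           1.795    0.0892     0.439
  C         -0.0618    0.0618    0.0618
  E           1.733     0.151    0.5008
  solve Keq expr → x = 0.0309; check Q = 0.001904
Then change container volume by factor 1.25 (V_new/V_old).
Step 3:
                  L         A         D
  I           1.386    0.1208    0.4006
  C        -0.02066   0.02066   0.02066
  E           1.366    0.1415    0.4213
  solve Keq expr → x = 0.01033; check Q = 0.001904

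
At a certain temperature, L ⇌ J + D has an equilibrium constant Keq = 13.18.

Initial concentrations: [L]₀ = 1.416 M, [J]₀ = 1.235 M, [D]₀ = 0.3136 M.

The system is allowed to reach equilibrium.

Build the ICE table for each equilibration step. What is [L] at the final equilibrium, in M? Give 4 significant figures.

Q₀ = 0.2735 vs Keq = 13.18 ⇒ Q<K, forward
Step 1:
                   L          J          D
  I            1.416      1.235     0.3136
  C           -1.151      1.151      1.151
  E           0.2651      2.386      1.464
  solve Keq expr → x = 1.151; check Q = 13.18

[L]_eq = 0.2651 M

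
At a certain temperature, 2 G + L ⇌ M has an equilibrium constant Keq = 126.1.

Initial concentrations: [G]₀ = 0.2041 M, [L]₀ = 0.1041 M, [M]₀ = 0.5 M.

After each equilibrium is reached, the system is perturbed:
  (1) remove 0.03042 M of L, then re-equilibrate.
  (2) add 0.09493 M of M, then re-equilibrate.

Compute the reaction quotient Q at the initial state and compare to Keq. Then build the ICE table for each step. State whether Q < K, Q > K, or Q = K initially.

Q₀ = 115.3 vs Keq = 126.1 ⇒ Q<K, forward
Step 1:
                  G         L         M
  Initial    0.2041    0.1041       0.5
  Change  -0.005665 -0.002832  0.002832
  Equil      0.1984    0.1013    0.5028
  solve Keq expr → x = 0.002832; check Q = 126.1
Then remove 0.03042 M of L.
Step 2:
                  G         L         M
  Initial    0.1984   0.07085    0.5028
  Change     0.0208    0.0104   -0.0104
  Equil      0.2192   0.08125    0.4924
  solve Keq expr → x = -0.0104; check Q = 126.1
Then add 0.09493 M of M.
Step 3:
                  G         L         M
  Initial    0.2192   0.08125    0.5874
  Change    0.01123  0.005613 -0.005613
  Equil      0.2305   0.08686    0.5817
  solve Keq expr → x = -0.005613; check Q = 126.1

Q₀ = 115.3; Q < K (proceeds forward)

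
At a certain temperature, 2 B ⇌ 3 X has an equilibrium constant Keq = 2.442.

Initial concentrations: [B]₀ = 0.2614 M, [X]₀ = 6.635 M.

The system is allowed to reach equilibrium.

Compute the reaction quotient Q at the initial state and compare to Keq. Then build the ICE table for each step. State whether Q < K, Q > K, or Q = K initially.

Q₀ = 4275 vs Keq = 2.442 ⇒ Q>K, reverse
Step 1:
                   B          X
  Initial     0.2614      6.635
  Change        2.61     -3.915
  Equil        2.871       2.72
  solve Keq expr → x = -1.305; check Q = 2.442

Q₀ = 4275; Q > K (proceeds reverse)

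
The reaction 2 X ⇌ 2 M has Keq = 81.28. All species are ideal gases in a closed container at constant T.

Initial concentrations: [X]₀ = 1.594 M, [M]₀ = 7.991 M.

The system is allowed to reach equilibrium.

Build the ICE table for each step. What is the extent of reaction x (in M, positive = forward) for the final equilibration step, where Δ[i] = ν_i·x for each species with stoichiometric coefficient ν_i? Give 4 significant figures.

Q₀ = 25.13 vs Keq = 81.28 ⇒ Q<K, forward
Step 1:
                   X          M
  init         1.594      7.991
  Δ           -0.637      0.637
  eq           0.957      8.628
  solve Keq expr → x = 0.3185; check Q = 81.28

x = 0.3185 M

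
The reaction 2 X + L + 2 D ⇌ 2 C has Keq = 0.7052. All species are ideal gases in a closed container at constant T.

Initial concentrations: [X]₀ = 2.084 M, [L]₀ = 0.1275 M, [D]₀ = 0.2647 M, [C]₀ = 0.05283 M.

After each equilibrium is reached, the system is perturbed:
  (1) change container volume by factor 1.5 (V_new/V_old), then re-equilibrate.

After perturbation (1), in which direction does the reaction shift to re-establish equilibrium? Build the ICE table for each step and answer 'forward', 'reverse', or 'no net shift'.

Direction: reverse

Q₀ = 0.07194 vs Keq = 0.7052 ⇒ Q<K, forward
Step 1:
                    X           L           D           C
  I             2.084      0.1275      0.2647     0.05283
  C          -0.05775    -0.02888    -0.05775     0.05775
  E             2.026     0.09862      0.2069      0.1106
  solve Keq expr → x = 0.02888; check Q = 0.7052
Then change container volume by factor 1.5 (V_new/V_old).
Step 2:
                    X           L           D           C
  I             1.351     0.06575       0.138     0.07372
  C           0.02242     0.01121     0.02242    -0.02242
  E             1.373     0.07696      0.1604     0.05131
  solve Keq expr → x = -0.01121; check Q = 0.7052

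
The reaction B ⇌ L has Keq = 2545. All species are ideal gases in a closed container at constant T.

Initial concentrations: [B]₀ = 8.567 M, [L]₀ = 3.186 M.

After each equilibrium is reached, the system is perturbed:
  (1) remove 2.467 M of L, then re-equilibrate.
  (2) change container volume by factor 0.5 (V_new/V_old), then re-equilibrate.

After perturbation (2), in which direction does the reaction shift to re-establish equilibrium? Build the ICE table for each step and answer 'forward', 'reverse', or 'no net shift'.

Direction: no net shift

Q₀ = 0.3719 vs Keq = 2545 ⇒ Q<K, forward
Step 1:
                    B           L
  I             8.567       3.186
  C            -8.562       8.562
  E          0.004616       11.75
  solve Keq expr → x = 8.562; check Q = 2545
Then remove 2.467 M of L.
Step 2:
                    B           L
  I          0.004616       9.281
  C       -9.6897e-04  9.6897e-04
  E          0.003647       9.282
  solve Keq expr → x = 9.6897e-04; check Q = 2545
Then change container volume by factor 0.5 (V_new/V_old).
Step 3:
                    B           L
  I          0.007295       18.56
  C                 0           0
  E          0.007295       18.56
  solve Keq expr → x = 0; check Q = 2545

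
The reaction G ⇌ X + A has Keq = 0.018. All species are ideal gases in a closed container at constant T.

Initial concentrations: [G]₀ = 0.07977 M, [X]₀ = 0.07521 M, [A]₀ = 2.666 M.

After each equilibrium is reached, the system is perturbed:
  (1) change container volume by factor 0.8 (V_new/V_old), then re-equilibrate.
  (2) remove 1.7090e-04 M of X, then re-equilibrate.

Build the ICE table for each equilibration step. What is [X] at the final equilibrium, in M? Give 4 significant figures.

[X]_eq = 0.001069 M

Q₀ = 2.514 vs Keq = 0.018 ⇒ Q>K, reverse
Step 1:
                    G           X           A
  init        0.07977     0.07521       2.666
  Δ           0.07414    -0.07414    -0.07414
  eq           0.1539    0.001069       2.592
  solve Keq expr → x = -0.07414; check Q = 0.018
Then change container volume by factor 0.8 (V_new/V_old).
Step 2:
                    G           X           A
  init         0.1924    0.001336        3.24
  Δ        2.6566e-04 -2.6566e-04 -2.6566e-04
  eq           0.1927     0.00107        3.24
  solve Keq expr → x = -2.6566e-04; check Q = 0.018
Then remove 1.7090e-04 M of X.
Step 3:
                    G           X           A
  init         0.1927  8.9955e-04        3.24
  Δ       -1.6990e-04  1.6990e-04  1.6990e-04
  eq           0.1925    0.001069        3.24
  solve Keq expr → x = 1.6990e-04; check Q = 0.018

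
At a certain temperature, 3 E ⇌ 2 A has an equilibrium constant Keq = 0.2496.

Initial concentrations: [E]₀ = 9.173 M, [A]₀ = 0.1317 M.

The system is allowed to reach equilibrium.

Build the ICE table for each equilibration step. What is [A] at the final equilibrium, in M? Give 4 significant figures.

Q₀ = 2.2472e-05 vs Keq = 0.2496 ⇒ Q<K, forward
Step 1:
                    E           A
  init          9.173      0.1317
  Δ            -5.367       3.578
  eq            3.806        3.71
  solve Keq expr → x = 1.789; check Q = 0.2496

[A]_eq = 3.71 M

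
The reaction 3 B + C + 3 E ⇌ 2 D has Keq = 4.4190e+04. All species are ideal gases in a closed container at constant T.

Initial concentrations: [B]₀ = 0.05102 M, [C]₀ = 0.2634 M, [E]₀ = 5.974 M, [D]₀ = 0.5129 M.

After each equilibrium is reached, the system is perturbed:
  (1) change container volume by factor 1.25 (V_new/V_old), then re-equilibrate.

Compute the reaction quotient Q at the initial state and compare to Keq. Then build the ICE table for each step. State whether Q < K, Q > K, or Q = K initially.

Q₀ = 35.27; Q < K (proceeds forward)

Q₀ = 35.27 vs Keq = 4.4190e+04 ⇒ Q<K, forward
Step 1:
                   B          C          E          D
  Initial    0.05102     0.2634      5.974     0.5129
  Change    -0.04596   -0.01532   -0.04596    0.03064
  Equil     0.005058     0.2481      5.928     0.5435
  solve Keq expr → x = 0.01532; check Q = 4.4190e+04
Then change container volume by factor 1.25 (V_new/V_old).
Step 2:
                   B          C          E          D
  Initial   0.004046     0.1985      4.742     0.4348
  Change    0.001804 6.0126e-04   0.001804  -0.001203
  Equil      0.00585     0.1991      4.744     0.4336
  solve Keq expr → x = -6.0126e-04; check Q = 4.4190e+04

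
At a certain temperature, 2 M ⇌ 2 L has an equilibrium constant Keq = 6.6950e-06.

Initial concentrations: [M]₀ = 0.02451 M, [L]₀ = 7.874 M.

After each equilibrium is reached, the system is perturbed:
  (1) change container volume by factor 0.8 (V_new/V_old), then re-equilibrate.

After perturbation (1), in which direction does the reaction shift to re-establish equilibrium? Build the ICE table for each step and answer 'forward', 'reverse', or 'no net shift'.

Direction: no net shift

Q₀ = 1.0321e+05 vs Keq = 6.6950e-06 ⇒ Q>K, reverse
Step 1:
                   M          L
  Initial    0.02451      7.874
  Change       7.854     -7.854
  Equil        7.878    0.02038
  solve Keq expr → x = -3.927; check Q = 6.6950e-06
Then change container volume by factor 0.8 (V_new/V_old).
Step 2:
                   M          L
  Initial      9.848    0.02548
  Change           0          0
  Equil        9.848    0.02548
  solve Keq expr → x = 0; check Q = 6.6950e-06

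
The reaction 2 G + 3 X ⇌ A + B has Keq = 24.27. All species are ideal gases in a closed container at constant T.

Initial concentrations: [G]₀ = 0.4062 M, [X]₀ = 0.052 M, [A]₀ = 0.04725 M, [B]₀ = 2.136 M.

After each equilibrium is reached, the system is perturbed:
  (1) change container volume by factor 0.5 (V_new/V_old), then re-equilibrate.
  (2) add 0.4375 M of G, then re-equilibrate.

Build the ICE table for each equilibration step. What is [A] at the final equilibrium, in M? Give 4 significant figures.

Q₀ = 4350 vs Keq = 24.27 ⇒ Q>K, reverse
Step 1:
                    G           X           A           B
  I            0.4062       0.052     0.04725       2.136
  C            0.0725      0.1087    -0.03625    -0.03625
  E            0.4787      0.1607       0.011         2.1
  solve Keq expr → x = -0.03625; check Q = 24.27
Then change container volume by factor 0.5 (V_new/V_old).
Step 2:
                    G           X           A           B
  I            0.9574      0.3215       0.022         4.2
  C           -0.0631    -0.09465     0.03155     0.03155
  E            0.8943      0.2268     0.05355       4.231
  solve Keq expr → x = 0.03155; check Q = 24.27
Then add 0.4375 M of G.
Step 3:
                    G           X           A           B
  I             1.332      0.2268     0.05355       4.231
  C          -0.02511    -0.03767     0.01256     0.01256
  E             1.307      0.1892     0.06611       4.244
  solve Keq expr → x = 0.01256; check Q = 24.27

[A]_eq = 0.06611 M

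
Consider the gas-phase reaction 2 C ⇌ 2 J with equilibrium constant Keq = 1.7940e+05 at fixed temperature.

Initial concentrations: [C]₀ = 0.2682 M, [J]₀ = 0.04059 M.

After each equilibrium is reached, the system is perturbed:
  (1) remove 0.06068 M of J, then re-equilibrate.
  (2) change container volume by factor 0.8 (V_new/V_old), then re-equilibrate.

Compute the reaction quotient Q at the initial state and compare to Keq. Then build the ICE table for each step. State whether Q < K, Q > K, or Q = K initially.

Q₀ = 0.0229 vs Keq = 1.7940e+05 ⇒ Q<K, forward
Step 1:
                   C          J
  I           0.2682    0.04059
  C          -0.2675     0.2675
  E       7.2732e-04     0.3081
  solve Keq expr → x = 0.1337; check Q = 1.7940e+05
Then remove 0.06068 M of J.
Step 2:
                   C          J
  I       7.2732e-04     0.2474
  C       -1.4293e-04 1.4293e-04
  E       5.8440e-04     0.2475
  solve Keq expr → x = 7.1463e-05; check Q = 1.7940e+05
Then change container volume by factor 0.8 (V_new/V_old).
Step 3:
                   C          J
  I       7.3050e-04     0.3094
  C                0          0
  E       7.3050e-04     0.3094
  solve Keq expr → x = 0; check Q = 1.7940e+05

Q₀ = 0.0229; Q < K (proceeds forward)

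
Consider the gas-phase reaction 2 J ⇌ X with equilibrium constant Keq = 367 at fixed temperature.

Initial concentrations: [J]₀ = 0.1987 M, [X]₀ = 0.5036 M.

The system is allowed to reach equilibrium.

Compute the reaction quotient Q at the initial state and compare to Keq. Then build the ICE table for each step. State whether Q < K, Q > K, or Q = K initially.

Q₀ = 12.76 vs Keq = 367 ⇒ Q<K, forward
Step 1:
                   J          X
  Initial     0.1987     0.5036
  Change     -0.1588    0.07942
  Equil      0.03986      0.583
  solve Keq expr → x = 0.07942; check Q = 367

Q₀ = 12.76; Q < K (proceeds forward)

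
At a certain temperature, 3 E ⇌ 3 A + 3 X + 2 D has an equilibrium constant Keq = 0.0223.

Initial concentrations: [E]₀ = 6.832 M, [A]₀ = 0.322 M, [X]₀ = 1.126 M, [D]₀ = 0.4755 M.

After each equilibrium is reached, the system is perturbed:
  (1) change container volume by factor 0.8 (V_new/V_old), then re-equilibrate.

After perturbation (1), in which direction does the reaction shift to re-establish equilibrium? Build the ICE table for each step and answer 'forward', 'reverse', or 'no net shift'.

Q₀ = 3.3794e-05 vs Keq = 0.0223 ⇒ Q<K, forward
Step 1:
                  E         A         X         D
  I           6.832     0.322     1.126    0.4755
  C         -0.6824    0.6824    0.6824    0.4549
  E            6.15     1.004     1.808    0.9304
  solve Keq expr → x = 0.2275; check Q = 0.0223
Then change container volume by factor 0.8 (V_new/V_old).
Step 2:
                  E         A         X         D
  I           7.687     1.255      2.26     1.163
  C          0.1994   -0.1994   -0.1994    -0.133
  E           7.886     1.056     2.061      1.03
  solve Keq expr → x = -0.06648; check Q = 0.0223

Direction: reverse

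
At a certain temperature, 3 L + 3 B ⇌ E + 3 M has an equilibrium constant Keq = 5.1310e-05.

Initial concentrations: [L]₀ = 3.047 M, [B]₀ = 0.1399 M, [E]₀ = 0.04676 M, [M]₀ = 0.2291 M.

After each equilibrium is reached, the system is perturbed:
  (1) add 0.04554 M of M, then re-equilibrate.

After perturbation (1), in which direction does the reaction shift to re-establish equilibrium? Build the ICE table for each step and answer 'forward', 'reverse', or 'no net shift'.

Q₀ = 0.007259 vs Keq = 5.1310e-05 ⇒ Q>K, reverse
Step 1:
                   L          B          E          M
  init         3.047     0.1399    0.04676     0.2291
  Δ           0.1043     0.1043   -0.03475    -0.1043
  eq           3.151     0.2442    0.01201     0.1248
  solve Keq expr → x = -0.03475; check Q = 5.1310e-05
Then add 0.04554 M of M.
Step 2:
                   L          B          E          M
  init         3.151     0.2442    0.01201     0.1704
  Δ          0.01404    0.01404   -0.00468   -0.01404
  eq           3.165     0.2582   0.007329     0.1563
  solve Keq expr → x = -0.00468; check Q = 5.1310e-05

Direction: reverse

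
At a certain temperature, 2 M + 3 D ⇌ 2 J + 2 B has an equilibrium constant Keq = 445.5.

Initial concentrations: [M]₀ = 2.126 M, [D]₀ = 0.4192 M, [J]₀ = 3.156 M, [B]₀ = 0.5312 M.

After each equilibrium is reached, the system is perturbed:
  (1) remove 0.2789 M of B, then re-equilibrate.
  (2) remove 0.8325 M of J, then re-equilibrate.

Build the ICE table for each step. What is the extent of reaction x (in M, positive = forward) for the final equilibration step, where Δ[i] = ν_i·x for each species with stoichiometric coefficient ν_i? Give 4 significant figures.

x = 0.005751 M

Q₀ = 8.441 vs Keq = 445.5 ⇒ Q<K, forward
Step 1:
                  M         D         J         B
  Initial     2.126    0.4192     3.156    0.5312
  Change    -0.1799   -0.2698    0.1799    0.1799
  Equil       1.946    0.1494     3.336    0.7111
  solve Keq expr → x = 0.08993; check Q = 445.5
Then remove 0.2789 M of B.
Step 2:
                  M         D         J         B
  Initial     1.946    0.1494     3.336    0.4322
  Change   -0.02447  -0.03671   0.02447   0.02447
  Equil       1.922    0.1127      3.36    0.4566
  solve Keq expr → x = 0.01224; check Q = 445.5
Then remove 0.8325 M of J.
Step 3:
                  M         D         J         B
  Initial     1.922    0.1127     2.528    0.4566
  Change    -0.0115  -0.01725    0.0115    0.0115
  Equil        1.91   0.09544     2.539    0.4681
  solve Keq expr → x = 0.005751; check Q = 445.5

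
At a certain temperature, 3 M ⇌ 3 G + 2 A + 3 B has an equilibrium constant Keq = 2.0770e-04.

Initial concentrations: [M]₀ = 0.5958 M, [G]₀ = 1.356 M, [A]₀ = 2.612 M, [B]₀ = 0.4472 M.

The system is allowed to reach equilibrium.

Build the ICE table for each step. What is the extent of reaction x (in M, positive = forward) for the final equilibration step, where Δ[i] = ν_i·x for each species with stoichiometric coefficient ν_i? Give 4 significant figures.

Q₀ = 7.193 vs Keq = 2.0770e-04 ⇒ Q>K, reverse
Step 1:
                  M         G         A         B
  init       0.5958     1.356     2.612    0.4472
  Δ          0.4114   -0.4114   -0.2742   -0.4114
  eq          1.007    0.9446     2.338   0.03585
  solve Keq expr → x = -0.1371; check Q = 2.0770e-04

x = -0.1371 M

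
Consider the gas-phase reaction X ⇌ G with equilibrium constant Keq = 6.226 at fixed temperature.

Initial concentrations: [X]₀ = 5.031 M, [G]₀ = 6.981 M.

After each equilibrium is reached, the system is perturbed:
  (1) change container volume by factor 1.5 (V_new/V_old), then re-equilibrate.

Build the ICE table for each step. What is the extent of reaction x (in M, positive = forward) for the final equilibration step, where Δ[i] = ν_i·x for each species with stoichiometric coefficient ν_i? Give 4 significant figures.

x = 0 M

Q₀ = 1.388 vs Keq = 6.226 ⇒ Q<K, forward
Step 1:
                   X          G
  I            5.031      6.981
  C           -3.369      3.369
  E            1.662      10.35
  solve Keq expr → x = 3.369; check Q = 6.226
Then change container volume by factor 1.5 (V_new/V_old).
Step 2:
                   X          G
  I            1.108        6.9
  C                0          0
  E            1.108        6.9
  solve Keq expr → x = 0; check Q = 6.226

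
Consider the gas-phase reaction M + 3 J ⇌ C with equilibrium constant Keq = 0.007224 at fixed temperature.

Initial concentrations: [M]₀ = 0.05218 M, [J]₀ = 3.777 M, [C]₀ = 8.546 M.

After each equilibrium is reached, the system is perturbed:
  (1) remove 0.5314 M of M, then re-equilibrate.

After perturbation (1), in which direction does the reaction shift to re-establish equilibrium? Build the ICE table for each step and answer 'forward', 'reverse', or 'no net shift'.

Direction: reverse

Q₀ = 3.04 vs Keq = 0.007224 ⇒ Q>K, reverse
Step 1:
                    M           J           C
  Initial     0.05218       3.777       8.546
  Change        1.555       4.666      -1.555
  Equil         1.608       8.443       6.991
  solve Keq expr → x = -1.555; check Q = 0.007224
Then remove 0.5314 M of M.
Step 2:
                    M           J           C
  Initial       1.076       8.443       6.991
  Change       0.1979      0.5936     -0.1979
  Equil         1.274       9.037       6.793
  solve Keq expr → x = -0.1979; check Q = 0.007224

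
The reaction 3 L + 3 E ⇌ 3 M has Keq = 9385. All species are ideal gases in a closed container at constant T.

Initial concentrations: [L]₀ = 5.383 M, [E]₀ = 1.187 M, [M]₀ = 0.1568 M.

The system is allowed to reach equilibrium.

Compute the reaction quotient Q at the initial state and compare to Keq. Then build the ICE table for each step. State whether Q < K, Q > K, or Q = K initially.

Q₀ = 1.4778e-05; Q < K (proceeds forward)

Q₀ = 1.4778e-05 vs Keq = 9385 ⇒ Q<K, forward
Step 1:
                   L          E          M
  init         5.383      1.187     0.1568
  Δ           -1.172     -1.172      1.172
  eq           4.211    0.01496      1.329
  solve Keq expr → x = 0.3907; check Q = 9385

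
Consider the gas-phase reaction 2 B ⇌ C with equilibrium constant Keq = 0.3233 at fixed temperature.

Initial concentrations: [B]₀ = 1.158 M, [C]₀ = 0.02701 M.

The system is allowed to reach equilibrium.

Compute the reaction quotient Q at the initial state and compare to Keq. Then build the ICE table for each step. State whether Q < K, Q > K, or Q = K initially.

Q₀ = 0.02014 vs Keq = 0.3233 ⇒ Q<K, forward
Step 1:
                   B          C
  I            1.158    0.02701
  C          -0.3589     0.1794
  E           0.7991     0.2065
  solve Keq expr → x = 0.1794; check Q = 0.3233

Q₀ = 0.02014; Q < K (proceeds forward)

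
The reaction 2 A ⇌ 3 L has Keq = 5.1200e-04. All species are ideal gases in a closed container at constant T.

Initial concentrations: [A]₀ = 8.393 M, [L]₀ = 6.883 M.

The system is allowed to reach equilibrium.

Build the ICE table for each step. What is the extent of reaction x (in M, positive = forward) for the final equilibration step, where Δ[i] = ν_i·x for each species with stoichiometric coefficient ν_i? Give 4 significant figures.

x = -2.149 M

Q₀ = 4.629 vs Keq = 5.1200e-04 ⇒ Q>K, reverse
Step 1:
                   A          L
  init         8.393      6.883
  Δ            4.298     -6.448
  eq           12.69     0.4353
  solve Keq expr → x = -2.149; check Q = 5.1200e-04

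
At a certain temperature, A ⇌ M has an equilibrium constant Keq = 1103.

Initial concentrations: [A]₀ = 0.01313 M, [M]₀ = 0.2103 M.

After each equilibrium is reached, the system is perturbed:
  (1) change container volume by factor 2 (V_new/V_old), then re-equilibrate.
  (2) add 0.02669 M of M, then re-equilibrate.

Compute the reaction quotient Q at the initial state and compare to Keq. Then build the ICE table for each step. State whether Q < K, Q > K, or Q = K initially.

Q₀ = 16.02 vs Keq = 1103 ⇒ Q<K, forward
Step 1:
                    A           M
  Initial     0.01313      0.2103
  Change     -0.01293     0.01293
  Equil    2.0238e-04      0.2232
  solve Keq expr → x = 0.01293; check Q = 1103
Then change container volume by factor 2 (V_new/V_old).
Step 2:
                    A           M
  Initial  1.0119e-04      0.1116
  Change            0           0
  Equil    1.0119e-04      0.1116
  solve Keq expr → x = 0; check Q = 1103
Then add 0.02669 M of M.
Step 3:
                    A           M
  Initial  1.0119e-04      0.1383
  Change   2.4176e-05 -2.4176e-05
  Equil    1.2537e-04      0.1383
  solve Keq expr → x = -2.4176e-05; check Q = 1103

Q₀ = 16.02; Q < K (proceeds forward)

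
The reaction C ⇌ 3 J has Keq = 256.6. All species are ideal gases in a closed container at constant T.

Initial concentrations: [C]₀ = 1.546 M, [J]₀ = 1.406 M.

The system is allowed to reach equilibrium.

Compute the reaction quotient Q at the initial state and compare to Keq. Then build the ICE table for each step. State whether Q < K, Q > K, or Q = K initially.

Q₀ = 1.798; Q < K (proceeds forward)

Q₀ = 1.798 vs Keq = 256.6 ⇒ Q<K, forward
Step 1:
                  C         J
  I           1.546     1.406
  C          -1.122     3.367
  E          0.4237     4.773
  solve Keq expr → x = 1.122; check Q = 256.6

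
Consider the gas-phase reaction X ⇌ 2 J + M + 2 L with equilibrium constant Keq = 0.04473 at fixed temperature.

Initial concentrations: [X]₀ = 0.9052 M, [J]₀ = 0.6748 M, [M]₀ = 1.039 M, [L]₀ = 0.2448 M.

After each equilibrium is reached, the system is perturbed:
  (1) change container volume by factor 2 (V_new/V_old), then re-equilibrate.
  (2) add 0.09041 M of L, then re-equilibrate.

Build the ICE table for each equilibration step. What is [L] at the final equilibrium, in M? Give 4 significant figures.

Q₀ = 0.03132 vs Keq = 0.04473 ⇒ Q<K, forward
Step 1:
                    X           J           M           L
  Initial      0.9052      0.6748       1.039      0.2448
  Change     -0.01532     0.03064     0.01532     0.03064
  Equil        0.8899      0.7054       1.054      0.2754
  solve Keq expr → x = 0.01532; check Q = 0.04473
Then change container volume by factor 2 (V_new/V_old).
Step 2:
                    X           J           M           L
  Initial      0.4449      0.3527      0.5272      0.1377
  Change     -0.08566      0.1713     0.08566      0.1713
  Equil        0.3593       0.524      0.6128       0.309
  solve Keq expr → x = 0.08566; check Q = 0.04473
Then add 0.09041 M of L.
Step 3:
                    X           J           M           L
  Initial      0.3593       0.524      0.6128      0.3994
  Change      0.02235    -0.04471    -0.02235    -0.04471
  Equil        0.3816      0.4793      0.5905      0.3547
  solve Keq expr → x = -0.02235; check Q = 0.04473

[L]_eq = 0.3547 M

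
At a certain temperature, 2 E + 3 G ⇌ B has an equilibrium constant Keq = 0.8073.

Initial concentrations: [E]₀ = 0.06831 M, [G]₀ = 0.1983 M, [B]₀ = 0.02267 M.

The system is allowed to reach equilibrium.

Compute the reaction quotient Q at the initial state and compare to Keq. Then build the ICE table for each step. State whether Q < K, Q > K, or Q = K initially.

Q₀ = 623 vs Keq = 0.8073 ⇒ Q>K, reverse
Step 1:
                  E         G         B
  Initial   0.06831    0.1983   0.02267
  Change    0.04495   0.06743  -0.02248
  Equil      0.1133    0.2657 1.9431e-04
  solve Keq expr → x = -0.02248; check Q = 0.8073

Q₀ = 623; Q > K (proceeds reverse)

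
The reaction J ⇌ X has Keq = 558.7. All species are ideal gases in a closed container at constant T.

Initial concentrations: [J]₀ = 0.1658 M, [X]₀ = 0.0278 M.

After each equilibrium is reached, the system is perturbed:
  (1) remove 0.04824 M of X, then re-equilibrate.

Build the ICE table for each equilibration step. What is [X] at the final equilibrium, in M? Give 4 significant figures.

Q₀ = 0.1677 vs Keq = 558.7 ⇒ Q<K, forward
Step 1:
                   J          X
  I           0.1658     0.0278
  C          -0.1655     0.1655
  E       3.4590e-04     0.1933
  solve Keq expr → x = 0.1655; check Q = 558.7
Then remove 0.04824 M of X.
Step 2:
                   J          X
  I       3.4590e-04      0.145
  C       -8.6189e-05 8.6189e-05
  E       2.5971e-04     0.1451
  solve Keq expr → x = 8.6189e-05; check Q = 558.7

[X]_eq = 0.1451 M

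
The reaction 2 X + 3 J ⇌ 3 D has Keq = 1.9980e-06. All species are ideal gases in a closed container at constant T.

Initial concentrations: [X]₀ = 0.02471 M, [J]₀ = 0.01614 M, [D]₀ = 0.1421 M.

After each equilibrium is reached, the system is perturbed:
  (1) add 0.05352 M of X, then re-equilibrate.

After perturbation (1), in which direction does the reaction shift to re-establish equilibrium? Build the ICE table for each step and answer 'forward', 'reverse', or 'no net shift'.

Q₀ = 1.1177e+06 vs Keq = 1.9980e-06 ⇒ Q>K, reverse
Step 1:
                    X           J           D
  init        0.02471     0.01614      0.1421
  Δ           0.09441      0.1416     -0.1416
  eq           0.1191      0.1578  4.8105e-04
  solve Keq expr → x = -0.04721; check Q = 1.9980e-06
Then add 0.05352 M of X.
Step 2:
                    X           J           D
  init         0.1726      0.1578  4.8105e-04
  Δ       -8.9518e-05 -1.3428e-04  1.3428e-04
  eq           0.1726      0.1576  6.1533e-04
  solve Keq expr → x = 4.4759e-05; check Q = 1.9980e-06

Direction: forward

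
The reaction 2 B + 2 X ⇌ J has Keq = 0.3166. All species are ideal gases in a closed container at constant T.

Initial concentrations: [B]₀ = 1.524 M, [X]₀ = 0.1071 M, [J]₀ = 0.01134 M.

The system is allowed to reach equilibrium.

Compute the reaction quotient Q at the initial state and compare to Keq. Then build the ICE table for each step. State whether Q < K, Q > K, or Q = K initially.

Q₀ = 0.4257; Q > K (proceeds reverse)

Q₀ = 0.4257 vs Keq = 0.3166 ⇒ Q>K, reverse
Step 1:
                  B         X         J
  init        1.524    0.1071   0.01134
  Δ        0.004319  0.004319  -0.00216
  eq          1.528    0.1114   0.00918
  solve Keq expr → x = -0.00216; check Q = 0.3166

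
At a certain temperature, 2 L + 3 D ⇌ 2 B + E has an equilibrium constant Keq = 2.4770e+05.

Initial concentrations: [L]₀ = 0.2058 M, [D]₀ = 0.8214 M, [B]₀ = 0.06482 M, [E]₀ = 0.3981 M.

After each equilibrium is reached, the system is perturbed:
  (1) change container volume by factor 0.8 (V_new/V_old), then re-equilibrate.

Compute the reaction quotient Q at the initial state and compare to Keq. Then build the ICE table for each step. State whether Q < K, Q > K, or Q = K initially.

Q₀ = 0.07126; Q < K (proceeds forward)

Q₀ = 0.07126 vs Keq = 2.4770e+05 ⇒ Q<K, forward
Step 1:
                    L           D           B           E
  I            0.2058      0.8214     0.06482      0.3981
  C           -0.2048     -0.3071      0.2048      0.1024
  E          0.001039      0.5143      0.2696      0.5005
  solve Keq expr → x = 0.1024; check Q = 2.4770e+05
Then change container volume by factor 0.8 (V_new/V_old).
Step 2:
                    L           D           B           E
  I          0.001299      0.6428       0.337      0.6256
  C       -2.5793e-04 -3.8689e-04  2.5793e-04  1.2896e-04
  E          0.001041      0.6424      0.3372      0.6257
  solve Keq expr → x = 1.2896e-04; check Q = 2.4770e+05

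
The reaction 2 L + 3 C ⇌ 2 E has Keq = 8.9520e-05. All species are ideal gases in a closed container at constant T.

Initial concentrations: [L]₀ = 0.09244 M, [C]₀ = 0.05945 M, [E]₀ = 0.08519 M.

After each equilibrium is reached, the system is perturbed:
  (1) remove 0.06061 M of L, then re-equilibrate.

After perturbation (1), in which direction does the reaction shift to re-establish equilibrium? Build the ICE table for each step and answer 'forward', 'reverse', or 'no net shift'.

Q₀ = 4042 vs Keq = 8.9520e-05 ⇒ Q>K, reverse
Step 1:
                   L          C          E
  I          0.09244    0.05945    0.08519
  C          0.08505     0.1276   -0.08505
  E           0.1775      0.187 1.3584e-04
  solve Keq expr → x = -0.04253; check Q = 8.9520e-05
Then remove 0.06061 M of L.
Step 2:
                   L          C          E
  I           0.1169      0.187 1.3584e-04
  C       4.6300e-05 6.9449e-05 -4.6300e-05
  E           0.1169     0.1871 8.9537e-05
  solve Keq expr → x = -2.3150e-05; check Q = 8.9520e-05

Direction: reverse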